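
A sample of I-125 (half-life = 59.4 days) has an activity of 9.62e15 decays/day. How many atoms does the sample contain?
N = A/λ = 8.244e17 atoms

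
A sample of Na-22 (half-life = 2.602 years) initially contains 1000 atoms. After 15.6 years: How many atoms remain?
N = N₀(1/2)^(t/t½) = 15.68 atoms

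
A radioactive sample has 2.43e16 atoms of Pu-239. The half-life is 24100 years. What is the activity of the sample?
A = λN = 6.989e11 decays/year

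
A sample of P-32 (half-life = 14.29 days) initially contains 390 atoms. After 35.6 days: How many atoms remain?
N = N₀(1/2)^(t/t½) = 69.36 atoms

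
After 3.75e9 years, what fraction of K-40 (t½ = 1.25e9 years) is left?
N/N₀ = (1/2)^(t/t½) = 0.125 = 12.5%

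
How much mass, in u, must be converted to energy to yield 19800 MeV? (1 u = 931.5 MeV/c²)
m = E/c² = 21.26 u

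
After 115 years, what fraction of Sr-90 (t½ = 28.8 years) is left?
N/N₀ = (1/2)^(t/t½) = 0.0628 = 6.28%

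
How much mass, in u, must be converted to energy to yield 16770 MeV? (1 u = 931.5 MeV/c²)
m = E/c² = 18 u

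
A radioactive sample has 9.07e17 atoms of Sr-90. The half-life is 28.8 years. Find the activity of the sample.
A = λN = 2.183e16 decays/year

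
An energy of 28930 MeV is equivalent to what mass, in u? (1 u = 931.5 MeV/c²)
m = E/c² = 31.06 u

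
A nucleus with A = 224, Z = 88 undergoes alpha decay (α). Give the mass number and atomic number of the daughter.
Daughter: A = 220, Z = 86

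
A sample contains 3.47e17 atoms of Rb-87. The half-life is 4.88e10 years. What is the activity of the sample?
A = λN = 4.929e6 decays/year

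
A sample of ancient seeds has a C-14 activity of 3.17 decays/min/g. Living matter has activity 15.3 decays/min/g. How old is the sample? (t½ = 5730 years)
Age = t½ × log₂(A₀/A) = 13010 years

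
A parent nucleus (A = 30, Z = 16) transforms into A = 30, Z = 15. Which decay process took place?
ΔA = 0, ΔZ = -1 ⇒ beta-plus decay (β⁺) or electron capture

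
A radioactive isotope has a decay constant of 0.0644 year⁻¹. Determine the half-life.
t½ = ln(2)/λ = 10.76 years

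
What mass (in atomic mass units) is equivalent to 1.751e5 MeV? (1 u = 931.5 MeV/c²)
m = E/c² = 188 u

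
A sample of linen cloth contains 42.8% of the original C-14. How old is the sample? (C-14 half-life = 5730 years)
Age = t½ × log₂(1/ratio) = 7015 years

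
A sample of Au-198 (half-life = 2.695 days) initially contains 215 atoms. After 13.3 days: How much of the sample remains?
N = N₀(1/2)^(t/t½) = 7.028 atoms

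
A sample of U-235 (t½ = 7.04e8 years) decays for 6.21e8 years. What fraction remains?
N/N₀ = (1/2)^(t/t½) = 0.5426 = 54.3%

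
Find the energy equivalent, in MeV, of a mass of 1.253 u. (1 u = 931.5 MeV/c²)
E = mc² = 1167 MeV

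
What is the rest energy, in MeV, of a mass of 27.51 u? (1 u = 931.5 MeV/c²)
E = mc² = 25630 MeV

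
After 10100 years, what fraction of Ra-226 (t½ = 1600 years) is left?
N/N₀ = (1/2)^(t/t½) = 0.01258 = 1.26%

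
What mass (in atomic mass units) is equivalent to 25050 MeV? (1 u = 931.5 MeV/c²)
m = E/c² = 26.89 u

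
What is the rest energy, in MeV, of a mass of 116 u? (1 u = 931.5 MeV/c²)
E = mc² = 1.081e5 MeV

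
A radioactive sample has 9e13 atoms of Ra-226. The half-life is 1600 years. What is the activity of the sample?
A = λN = 3.899e10 decays/year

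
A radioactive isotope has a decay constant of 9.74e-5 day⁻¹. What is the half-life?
t½ = ln(2)/λ = 7117 days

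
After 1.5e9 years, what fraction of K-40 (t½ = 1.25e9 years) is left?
N/N₀ = (1/2)^(t/t½) = 0.4353 = 43.5%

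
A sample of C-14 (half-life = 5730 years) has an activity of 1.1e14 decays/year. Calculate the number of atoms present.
N = A/λ = 9.093e17 atoms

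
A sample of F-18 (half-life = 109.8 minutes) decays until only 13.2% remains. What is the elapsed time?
t = t½ × log₂(N₀/N) = 320.8 minutes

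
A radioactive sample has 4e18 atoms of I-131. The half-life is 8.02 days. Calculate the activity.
A = λN = 3.457e17 decays/day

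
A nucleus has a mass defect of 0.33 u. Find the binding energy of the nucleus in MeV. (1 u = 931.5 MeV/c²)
B.E. = Δm × 931.5 = 307.4 MeV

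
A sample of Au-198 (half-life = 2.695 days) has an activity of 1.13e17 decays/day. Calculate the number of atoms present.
N = A/λ = 4.394e17 atoms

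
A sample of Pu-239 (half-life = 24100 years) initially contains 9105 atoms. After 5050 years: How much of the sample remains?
N = N₀(1/2)^(t/t½) = 7874 atoms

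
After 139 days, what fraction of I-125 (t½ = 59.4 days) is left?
N/N₀ = (1/2)^(t/t½) = 0.1975 = 19.8%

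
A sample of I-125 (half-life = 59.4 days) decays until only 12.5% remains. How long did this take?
t = t½ × log₂(N₀/N) = 178.2 days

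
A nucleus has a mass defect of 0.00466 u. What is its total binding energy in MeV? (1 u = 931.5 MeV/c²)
B.E. = Δm × 931.5 = 4.341 MeV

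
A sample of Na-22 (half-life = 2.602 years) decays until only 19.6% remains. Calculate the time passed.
t = t½ × log₂(N₀/N) = 6.117 years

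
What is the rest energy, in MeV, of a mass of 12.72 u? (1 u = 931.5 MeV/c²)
E = mc² = 11850 MeV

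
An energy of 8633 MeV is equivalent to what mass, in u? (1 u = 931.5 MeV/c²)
m = E/c² = 9.268 u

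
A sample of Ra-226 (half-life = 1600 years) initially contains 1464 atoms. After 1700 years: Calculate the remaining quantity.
N = N₀(1/2)^(t/t½) = 701 atoms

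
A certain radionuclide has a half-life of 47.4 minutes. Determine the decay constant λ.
λ = ln(2)/t½ = 0.01462 minute⁻¹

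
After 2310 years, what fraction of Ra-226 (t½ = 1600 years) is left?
N/N₀ = (1/2)^(t/t½) = 0.3676 = 36.8%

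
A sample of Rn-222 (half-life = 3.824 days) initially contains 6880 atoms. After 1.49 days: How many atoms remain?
N = N₀(1/2)^(t/t½) = 5252 atoms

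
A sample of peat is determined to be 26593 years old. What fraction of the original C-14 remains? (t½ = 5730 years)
N/N₀ = (1/2)^(t/t½) = 0.04008 = 4.01%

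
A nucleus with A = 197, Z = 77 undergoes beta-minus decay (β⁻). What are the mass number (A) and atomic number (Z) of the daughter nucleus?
Daughter: A = 197, Z = 78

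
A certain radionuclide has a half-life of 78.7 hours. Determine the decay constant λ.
λ = ln(2)/t½ = 0.008807 hour⁻¹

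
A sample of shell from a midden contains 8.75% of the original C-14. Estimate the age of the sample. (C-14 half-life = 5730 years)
Age = t½ × log₂(1/ratio) = 20140 years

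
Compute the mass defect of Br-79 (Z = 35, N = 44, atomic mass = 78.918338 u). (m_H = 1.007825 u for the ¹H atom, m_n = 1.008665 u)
Δm = Z·m_H + N·m_n − M = 0.7368 u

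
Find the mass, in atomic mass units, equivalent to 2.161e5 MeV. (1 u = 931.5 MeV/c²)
m = E/c² = 232 u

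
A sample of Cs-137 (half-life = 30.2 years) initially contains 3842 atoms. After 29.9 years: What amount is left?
N = N₀(1/2)^(t/t½) = 1934 atoms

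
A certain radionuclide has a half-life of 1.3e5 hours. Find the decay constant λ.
λ = ln(2)/t½ = 5.332e-6 hour⁻¹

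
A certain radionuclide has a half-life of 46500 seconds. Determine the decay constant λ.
λ = ln(2)/t½ = 1.491e-5 second⁻¹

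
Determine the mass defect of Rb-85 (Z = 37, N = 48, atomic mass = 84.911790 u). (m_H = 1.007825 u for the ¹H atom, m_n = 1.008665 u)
Δm = Z·m_H + N·m_n − M = 0.7937 u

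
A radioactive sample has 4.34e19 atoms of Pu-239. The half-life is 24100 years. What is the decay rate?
A = λN = 1.248e15 decays/year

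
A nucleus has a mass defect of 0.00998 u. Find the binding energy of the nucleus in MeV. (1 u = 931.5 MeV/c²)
B.E. = Δm × 931.5 = 9.296 MeV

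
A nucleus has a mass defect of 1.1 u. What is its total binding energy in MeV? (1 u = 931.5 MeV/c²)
B.E. = Δm × 931.5 = 1025 MeV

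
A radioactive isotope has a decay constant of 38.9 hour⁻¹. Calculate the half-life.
t½ = ln(2)/λ = 0.01782 hours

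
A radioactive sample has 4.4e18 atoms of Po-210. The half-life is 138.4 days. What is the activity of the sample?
A = λN = 2.204e16 decays/day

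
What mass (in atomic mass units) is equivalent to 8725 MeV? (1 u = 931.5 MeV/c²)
m = E/c² = 9.367 u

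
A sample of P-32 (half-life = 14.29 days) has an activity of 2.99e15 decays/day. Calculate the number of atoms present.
N = A/λ = 6.164e16 atoms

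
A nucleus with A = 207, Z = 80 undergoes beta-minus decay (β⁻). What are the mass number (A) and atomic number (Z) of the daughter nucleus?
Daughter: A = 207, Z = 81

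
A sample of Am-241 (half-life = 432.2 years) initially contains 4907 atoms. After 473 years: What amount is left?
N = N₀(1/2)^(t/t½) = 2298 atoms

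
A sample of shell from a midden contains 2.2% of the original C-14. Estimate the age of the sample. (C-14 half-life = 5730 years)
Age = t½ × log₂(1/ratio) = 31550 years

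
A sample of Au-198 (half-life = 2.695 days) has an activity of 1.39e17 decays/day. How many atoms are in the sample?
N = A/λ = 5.404e17 atoms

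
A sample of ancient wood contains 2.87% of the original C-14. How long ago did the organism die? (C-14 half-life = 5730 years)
Age = t½ × log₂(1/ratio) = 29350 years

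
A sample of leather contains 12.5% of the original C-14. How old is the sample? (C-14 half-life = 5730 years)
Age = t½ × log₂(1/ratio) = 17190 years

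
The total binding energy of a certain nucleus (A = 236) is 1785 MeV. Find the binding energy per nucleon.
B.E./A = 1785/236 = 7.564 MeV/nucleon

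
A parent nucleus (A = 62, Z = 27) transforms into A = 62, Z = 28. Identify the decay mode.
ΔA = 0, ΔZ = +1 ⇒ beta-minus decay (β⁻)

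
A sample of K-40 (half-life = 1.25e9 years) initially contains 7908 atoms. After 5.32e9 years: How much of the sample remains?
N = N₀(1/2)^(t/t½) = 413.9 atoms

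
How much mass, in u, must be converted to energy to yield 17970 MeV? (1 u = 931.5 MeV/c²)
m = E/c² = 19.29 u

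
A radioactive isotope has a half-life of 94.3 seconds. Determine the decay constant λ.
λ = ln(2)/t½ = 0.00735 second⁻¹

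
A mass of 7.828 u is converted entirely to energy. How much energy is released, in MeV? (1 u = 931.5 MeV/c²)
E = mc² = 7292 MeV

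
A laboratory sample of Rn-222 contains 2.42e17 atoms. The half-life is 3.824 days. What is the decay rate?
A = λN = 4.387e16 decays/day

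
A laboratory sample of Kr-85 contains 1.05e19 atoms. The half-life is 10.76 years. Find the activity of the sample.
A = λN = 6.764e17 decays/year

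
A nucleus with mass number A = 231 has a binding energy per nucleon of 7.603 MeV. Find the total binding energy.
B.E. = 7.603 × 231 = 1756 MeV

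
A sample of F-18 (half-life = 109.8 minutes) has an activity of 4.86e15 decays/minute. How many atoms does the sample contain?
N = A/λ = 7.699e17 atoms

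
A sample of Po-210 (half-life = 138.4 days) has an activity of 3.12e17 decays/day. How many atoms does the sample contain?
N = A/λ = 6.23e19 atoms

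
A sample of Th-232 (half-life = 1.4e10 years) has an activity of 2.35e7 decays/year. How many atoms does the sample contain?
N = A/λ = 4.746e17 atoms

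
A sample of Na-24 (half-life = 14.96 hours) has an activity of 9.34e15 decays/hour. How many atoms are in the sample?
N = A/λ = 2.016e17 atoms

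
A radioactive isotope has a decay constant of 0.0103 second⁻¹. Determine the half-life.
t½ = ln(2)/λ = 67.3 seconds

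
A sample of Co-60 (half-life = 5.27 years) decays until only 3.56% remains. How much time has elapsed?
t = t½ × log₂(N₀/N) = 25.36 years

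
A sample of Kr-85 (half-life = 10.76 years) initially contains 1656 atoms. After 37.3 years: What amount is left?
N = N₀(1/2)^(t/t½) = 149.8 atoms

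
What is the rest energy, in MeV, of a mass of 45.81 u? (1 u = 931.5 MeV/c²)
E = mc² = 42670 MeV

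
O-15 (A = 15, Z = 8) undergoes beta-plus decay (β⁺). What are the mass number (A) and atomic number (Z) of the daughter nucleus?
Daughter: A = 15, Z = 7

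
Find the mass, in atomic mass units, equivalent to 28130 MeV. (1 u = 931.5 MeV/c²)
m = E/c² = 30.2 u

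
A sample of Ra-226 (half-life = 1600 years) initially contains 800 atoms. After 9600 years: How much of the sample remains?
N = N₀(1/2)^(t/t½) = 12.5 atoms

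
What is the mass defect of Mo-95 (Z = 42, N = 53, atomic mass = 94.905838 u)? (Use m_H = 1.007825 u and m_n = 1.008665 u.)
Δm = Z·m_H + N·m_n − M = 0.8821 u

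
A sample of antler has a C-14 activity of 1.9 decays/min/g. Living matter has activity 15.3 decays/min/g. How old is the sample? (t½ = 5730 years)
Age = t½ × log₂(A₀/A) = 17240 years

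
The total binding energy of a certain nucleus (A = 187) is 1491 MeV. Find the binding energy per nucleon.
B.E./A = 1491/187 = 7.973 MeV/nucleon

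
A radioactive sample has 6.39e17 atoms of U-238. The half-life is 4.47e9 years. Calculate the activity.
A = λN = 9.909e7 decays/year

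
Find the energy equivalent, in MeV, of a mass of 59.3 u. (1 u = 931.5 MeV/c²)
E = mc² = 55240 MeV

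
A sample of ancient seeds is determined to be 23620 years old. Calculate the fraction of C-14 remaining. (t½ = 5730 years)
N/N₀ = (1/2)^(t/t½) = 0.05743 = 5.74%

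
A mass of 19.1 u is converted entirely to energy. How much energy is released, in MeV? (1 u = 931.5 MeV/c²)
E = mc² = 17790 MeV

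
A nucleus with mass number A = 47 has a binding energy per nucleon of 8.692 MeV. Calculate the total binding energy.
B.E. = 8.692 × 47 = 408.5 MeV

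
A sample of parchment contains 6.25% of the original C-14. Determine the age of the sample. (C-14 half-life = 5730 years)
Age = t½ × log₂(1/ratio) = 22920 years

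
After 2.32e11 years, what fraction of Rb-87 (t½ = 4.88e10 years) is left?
N/N₀ = (1/2)^(t/t½) = 0.03706 = 3.71%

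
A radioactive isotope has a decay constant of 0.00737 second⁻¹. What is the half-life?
t½ = ln(2)/λ = 94.05 seconds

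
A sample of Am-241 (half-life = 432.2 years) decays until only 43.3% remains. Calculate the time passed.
t = t½ × log₂(N₀/N) = 521.9 years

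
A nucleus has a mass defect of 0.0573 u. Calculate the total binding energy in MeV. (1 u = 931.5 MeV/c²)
B.E. = Δm × 931.5 = 53.37 MeV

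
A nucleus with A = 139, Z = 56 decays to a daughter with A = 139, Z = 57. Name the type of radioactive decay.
ΔA = 0, ΔZ = +1 ⇒ beta-minus decay (β⁻)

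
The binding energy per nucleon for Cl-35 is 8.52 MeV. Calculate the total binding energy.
B.E. = 8.52 × 35 = 298.2 MeV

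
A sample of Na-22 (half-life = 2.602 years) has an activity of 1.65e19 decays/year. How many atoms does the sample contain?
N = A/λ = 6.194e19 atoms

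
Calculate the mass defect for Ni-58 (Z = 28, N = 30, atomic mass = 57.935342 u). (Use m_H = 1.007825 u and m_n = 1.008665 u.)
Δm = Z·m_H + N·m_n − M = 0.5437 u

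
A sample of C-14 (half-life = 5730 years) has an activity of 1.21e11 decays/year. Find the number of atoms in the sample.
N = A/λ = 1e15 atoms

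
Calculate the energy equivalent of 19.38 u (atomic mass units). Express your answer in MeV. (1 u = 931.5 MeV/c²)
E = mc² = 18050 MeV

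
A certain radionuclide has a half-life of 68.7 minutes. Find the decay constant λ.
λ = ln(2)/t½ = 0.01009 minute⁻¹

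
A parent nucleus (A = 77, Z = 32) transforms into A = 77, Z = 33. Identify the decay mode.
ΔA = 0, ΔZ = +1 ⇒ beta-minus decay (β⁻)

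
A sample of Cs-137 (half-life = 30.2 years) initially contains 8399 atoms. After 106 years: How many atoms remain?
N = N₀(1/2)^(t/t½) = 737.3 atoms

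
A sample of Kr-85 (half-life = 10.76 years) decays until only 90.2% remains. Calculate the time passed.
t = t½ × log₂(N₀/N) = 1.601 years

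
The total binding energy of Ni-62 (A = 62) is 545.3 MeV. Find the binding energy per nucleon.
B.E./A = 545.3/62 = 8.795 MeV/nucleon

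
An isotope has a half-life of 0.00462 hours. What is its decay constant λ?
λ = ln(2)/t½ = 150 hour⁻¹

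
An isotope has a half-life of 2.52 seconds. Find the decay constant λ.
λ = ln(2)/t½ = 0.2751 second⁻¹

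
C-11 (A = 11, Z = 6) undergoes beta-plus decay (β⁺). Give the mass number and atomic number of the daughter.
Daughter: A = 11, Z = 5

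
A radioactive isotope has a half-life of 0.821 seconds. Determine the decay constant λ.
λ = ln(2)/t½ = 0.8443 second⁻¹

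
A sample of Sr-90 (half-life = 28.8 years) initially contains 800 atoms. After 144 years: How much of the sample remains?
N = N₀(1/2)^(t/t½) = 25 atoms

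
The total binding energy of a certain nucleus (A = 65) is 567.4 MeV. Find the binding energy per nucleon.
B.E./A = 567.4/65 = 8.729 MeV/nucleon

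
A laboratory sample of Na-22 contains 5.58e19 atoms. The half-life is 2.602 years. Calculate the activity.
A = λN = 1.486e19 decays/year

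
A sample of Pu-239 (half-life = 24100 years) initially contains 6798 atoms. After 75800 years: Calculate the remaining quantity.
N = N₀(1/2)^(t/t½) = 768.4 atoms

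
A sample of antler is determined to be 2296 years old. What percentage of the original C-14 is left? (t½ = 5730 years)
N/N₀ = (1/2)^(t/t½) = 0.7575 = 75.7%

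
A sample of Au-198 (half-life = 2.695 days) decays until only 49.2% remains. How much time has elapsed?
t = t½ × log₂(N₀/N) = 2.758 days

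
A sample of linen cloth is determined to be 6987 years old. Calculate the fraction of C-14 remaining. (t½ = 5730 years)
N/N₀ = (1/2)^(t/t½) = 0.4295 = 42.9%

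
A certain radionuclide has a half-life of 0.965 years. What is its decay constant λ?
λ = ln(2)/t½ = 0.7183 year⁻¹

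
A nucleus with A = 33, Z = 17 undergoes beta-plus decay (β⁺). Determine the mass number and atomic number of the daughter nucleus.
Daughter: A = 33, Z = 16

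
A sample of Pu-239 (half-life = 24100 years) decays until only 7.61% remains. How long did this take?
t = t½ × log₂(N₀/N) = 89550 years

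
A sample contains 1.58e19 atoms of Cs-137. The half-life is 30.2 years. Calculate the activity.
A = λN = 3.626e17 decays/year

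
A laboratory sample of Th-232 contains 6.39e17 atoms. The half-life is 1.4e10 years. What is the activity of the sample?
A = λN = 3.164e7 decays/year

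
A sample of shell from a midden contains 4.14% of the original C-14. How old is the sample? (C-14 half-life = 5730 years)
Age = t½ × log₂(1/ratio) = 26320 years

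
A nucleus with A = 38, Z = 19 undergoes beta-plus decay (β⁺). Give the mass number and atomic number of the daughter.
Daughter: A = 38, Z = 18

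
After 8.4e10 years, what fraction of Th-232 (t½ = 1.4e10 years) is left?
N/N₀ = (1/2)^(t/t½) = 0.01562 = 1.56%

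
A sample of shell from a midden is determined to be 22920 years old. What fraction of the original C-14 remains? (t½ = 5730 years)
N/N₀ = (1/2)^(t/t½) = 0.0625 = 6.25%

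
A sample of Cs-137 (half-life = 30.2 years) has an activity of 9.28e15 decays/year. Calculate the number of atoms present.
N = A/λ = 4.043e17 atoms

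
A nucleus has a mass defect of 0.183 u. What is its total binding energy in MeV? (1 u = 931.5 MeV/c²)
B.E. = Δm × 931.5 = 170.5 MeV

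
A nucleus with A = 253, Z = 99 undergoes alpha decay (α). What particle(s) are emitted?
α particle = ⁴₂He (2 protons + 2 neutrons)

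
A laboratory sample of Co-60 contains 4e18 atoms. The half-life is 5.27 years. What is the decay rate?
A = λN = 5.261e17 decays/year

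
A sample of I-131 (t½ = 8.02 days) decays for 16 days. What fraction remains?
N/N₀ = (1/2)^(t/t½) = 0.2509 = 25.1%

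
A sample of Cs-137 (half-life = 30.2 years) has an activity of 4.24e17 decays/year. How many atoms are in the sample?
N = A/λ = 1.847e19 atoms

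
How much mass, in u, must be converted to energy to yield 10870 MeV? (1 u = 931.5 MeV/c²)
m = E/c² = 11.67 u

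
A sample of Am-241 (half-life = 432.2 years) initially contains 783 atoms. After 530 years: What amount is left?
N = N₀(1/2)^(t/t½) = 334.7 atoms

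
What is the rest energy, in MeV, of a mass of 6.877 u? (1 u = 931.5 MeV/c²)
E = mc² = 6406 MeV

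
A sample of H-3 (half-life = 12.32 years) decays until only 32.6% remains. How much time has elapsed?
t = t½ × log₂(N₀/N) = 19.92 years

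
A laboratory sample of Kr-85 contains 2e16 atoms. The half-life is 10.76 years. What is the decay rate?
A = λN = 1.288e15 decays/year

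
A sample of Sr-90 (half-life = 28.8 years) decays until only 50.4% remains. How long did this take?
t = t½ × log₂(N₀/N) = 28.47 years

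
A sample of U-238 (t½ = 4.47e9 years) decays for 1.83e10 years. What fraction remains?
N/N₀ = (1/2)^(t/t½) = 0.05856 = 5.86%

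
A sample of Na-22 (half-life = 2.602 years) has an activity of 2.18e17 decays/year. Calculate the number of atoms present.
N = A/λ = 8.183e17 atoms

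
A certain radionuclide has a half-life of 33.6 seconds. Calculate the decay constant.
λ = ln(2)/t½ = 0.02063 second⁻¹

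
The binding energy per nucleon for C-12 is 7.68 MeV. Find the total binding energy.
B.E. = 7.68 × 12 = 92.16 MeV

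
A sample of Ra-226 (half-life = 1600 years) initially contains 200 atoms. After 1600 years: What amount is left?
N = N₀(1/2)^(t/t½) = 100 atoms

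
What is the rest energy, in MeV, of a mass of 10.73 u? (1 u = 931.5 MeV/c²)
E = mc² = 9995 MeV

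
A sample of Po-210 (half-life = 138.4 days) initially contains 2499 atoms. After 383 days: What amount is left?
N = N₀(1/2)^(t/t½) = 367 atoms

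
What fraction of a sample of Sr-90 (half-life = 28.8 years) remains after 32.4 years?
N/N₀ = (1/2)^(t/t½) = 0.4585 = 45.9%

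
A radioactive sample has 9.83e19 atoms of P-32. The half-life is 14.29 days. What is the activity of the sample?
A = λN = 4.768e18 decays/day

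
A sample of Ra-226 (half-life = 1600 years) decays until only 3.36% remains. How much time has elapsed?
t = t½ × log₂(N₀/N) = 7833 years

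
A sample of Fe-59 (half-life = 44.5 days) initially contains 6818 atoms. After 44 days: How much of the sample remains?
N = N₀(1/2)^(t/t½) = 3436 atoms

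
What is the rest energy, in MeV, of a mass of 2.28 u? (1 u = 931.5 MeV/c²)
E = mc² = 2124 MeV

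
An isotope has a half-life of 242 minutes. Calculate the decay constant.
λ = ln(2)/t½ = 0.002864 minute⁻¹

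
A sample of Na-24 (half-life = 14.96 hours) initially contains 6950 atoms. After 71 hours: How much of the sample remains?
N = N₀(1/2)^(t/t½) = 259 atoms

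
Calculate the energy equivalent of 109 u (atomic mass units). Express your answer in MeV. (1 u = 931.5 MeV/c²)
E = mc² = 1.015e5 MeV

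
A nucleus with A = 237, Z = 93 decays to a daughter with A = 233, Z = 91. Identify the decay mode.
ΔA = -4, ΔZ = -2 ⇒ alpha decay (α)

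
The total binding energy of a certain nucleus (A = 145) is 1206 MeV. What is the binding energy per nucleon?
B.E./A = 1206/145 = 8.317 MeV/nucleon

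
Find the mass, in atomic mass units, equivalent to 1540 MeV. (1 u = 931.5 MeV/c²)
m = E/c² = 1.653 u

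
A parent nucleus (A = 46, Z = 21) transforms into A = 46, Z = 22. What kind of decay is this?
ΔA = 0, ΔZ = +1 ⇒ beta-minus decay (β⁻)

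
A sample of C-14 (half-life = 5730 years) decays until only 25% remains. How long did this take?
t = t½ × log₂(N₀/N) = 11460 years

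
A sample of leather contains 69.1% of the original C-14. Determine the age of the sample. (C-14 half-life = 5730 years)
Age = t½ × log₂(1/ratio) = 3055 years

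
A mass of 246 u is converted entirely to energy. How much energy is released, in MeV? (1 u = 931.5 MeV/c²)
E = mc² = 2.291e5 MeV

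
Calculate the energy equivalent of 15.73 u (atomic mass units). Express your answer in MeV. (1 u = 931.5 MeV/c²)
E = mc² = 14650 MeV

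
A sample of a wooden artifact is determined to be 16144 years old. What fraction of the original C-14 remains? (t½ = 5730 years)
N/N₀ = (1/2)^(t/t½) = 0.1419 = 14.2%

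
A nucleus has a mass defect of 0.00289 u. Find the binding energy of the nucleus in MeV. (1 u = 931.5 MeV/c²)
B.E. = Δm × 931.5 = 2.692 MeV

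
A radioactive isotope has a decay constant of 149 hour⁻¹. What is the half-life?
t½ = ln(2)/λ = 0.004652 hours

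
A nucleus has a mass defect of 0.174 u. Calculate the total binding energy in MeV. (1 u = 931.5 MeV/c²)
B.E. = Δm × 931.5 = 162.1 MeV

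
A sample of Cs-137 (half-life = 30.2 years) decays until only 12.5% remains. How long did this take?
t = t½ × log₂(N₀/N) = 90.6 years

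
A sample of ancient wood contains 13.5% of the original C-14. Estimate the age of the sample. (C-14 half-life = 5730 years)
Age = t½ × log₂(1/ratio) = 16550 years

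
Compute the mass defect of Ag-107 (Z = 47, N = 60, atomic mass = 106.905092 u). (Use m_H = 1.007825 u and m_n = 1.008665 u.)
Δm = Z·m_H + N·m_n − M = 0.9826 u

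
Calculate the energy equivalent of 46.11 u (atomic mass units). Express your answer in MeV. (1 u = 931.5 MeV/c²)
E = mc² = 42950 MeV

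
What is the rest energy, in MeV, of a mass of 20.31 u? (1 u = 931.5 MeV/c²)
E = mc² = 18920 MeV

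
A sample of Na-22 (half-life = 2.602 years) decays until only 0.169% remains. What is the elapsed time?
t = t½ × log₂(N₀/N) = 23.96 years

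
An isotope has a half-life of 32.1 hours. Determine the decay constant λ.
λ = ln(2)/t½ = 0.02159 hour⁻¹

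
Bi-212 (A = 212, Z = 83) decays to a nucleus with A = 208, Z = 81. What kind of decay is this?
ΔA = -4, ΔZ = -2 ⇒ alpha decay (α)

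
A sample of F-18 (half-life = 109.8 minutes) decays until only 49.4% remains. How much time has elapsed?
t = t½ × log₂(N₀/N) = 111.7 minutes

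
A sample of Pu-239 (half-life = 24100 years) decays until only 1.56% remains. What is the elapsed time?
t = t½ × log₂(N₀/N) = 1.447e5 years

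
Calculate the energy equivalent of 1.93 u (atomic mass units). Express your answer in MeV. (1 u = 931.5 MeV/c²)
E = mc² = 1798 MeV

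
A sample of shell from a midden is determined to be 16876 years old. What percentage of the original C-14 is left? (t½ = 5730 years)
N/N₀ = (1/2)^(t/t½) = 0.1298 = 13%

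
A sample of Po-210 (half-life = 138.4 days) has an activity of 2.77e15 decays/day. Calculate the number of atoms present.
N = A/λ = 5.531e17 atoms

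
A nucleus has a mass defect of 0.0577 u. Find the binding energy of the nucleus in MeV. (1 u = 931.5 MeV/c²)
B.E. = Δm × 931.5 = 53.75 MeV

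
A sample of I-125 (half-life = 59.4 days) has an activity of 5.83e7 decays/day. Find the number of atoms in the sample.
N = A/λ = 4.996e9 atoms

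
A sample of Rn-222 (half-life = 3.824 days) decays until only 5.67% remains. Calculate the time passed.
t = t½ × log₂(N₀/N) = 15.83 days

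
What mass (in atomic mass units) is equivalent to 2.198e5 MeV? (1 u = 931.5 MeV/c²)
m = E/c² = 236 u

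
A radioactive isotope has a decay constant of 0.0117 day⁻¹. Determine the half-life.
t½ = ln(2)/λ = 59.24 days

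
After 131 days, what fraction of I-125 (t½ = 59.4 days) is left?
N/N₀ = (1/2)^(t/t½) = 0.2168 = 21.7%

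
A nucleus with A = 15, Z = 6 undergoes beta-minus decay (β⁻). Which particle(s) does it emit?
β⁻: electron (e⁻) + antineutrino (ν̄ₑ)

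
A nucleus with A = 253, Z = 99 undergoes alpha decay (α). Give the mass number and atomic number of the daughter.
Daughter: A = 249, Z = 97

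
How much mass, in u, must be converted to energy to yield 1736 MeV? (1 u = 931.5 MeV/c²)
m = E/c² = 1.864 u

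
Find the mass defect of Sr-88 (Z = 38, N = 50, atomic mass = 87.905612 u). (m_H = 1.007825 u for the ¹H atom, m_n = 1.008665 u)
Δm = Z·m_H + N·m_n − M = 0.825 u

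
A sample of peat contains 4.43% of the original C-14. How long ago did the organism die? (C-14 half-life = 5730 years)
Age = t½ × log₂(1/ratio) = 25770 years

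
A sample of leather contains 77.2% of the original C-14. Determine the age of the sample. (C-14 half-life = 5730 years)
Age = t½ × log₂(1/ratio) = 2139 years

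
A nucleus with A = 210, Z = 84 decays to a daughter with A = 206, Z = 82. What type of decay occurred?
ΔA = -4, ΔZ = -2 ⇒ alpha decay (α)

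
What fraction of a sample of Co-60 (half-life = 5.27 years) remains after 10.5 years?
N/N₀ = (1/2)^(t/t½) = 0.2513 = 25.1%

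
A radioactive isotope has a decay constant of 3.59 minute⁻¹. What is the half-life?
t½ = ln(2)/λ = 0.1931 minutes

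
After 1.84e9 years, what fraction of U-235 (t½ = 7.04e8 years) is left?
N/N₀ = (1/2)^(t/t½) = 0.1634 = 16.3%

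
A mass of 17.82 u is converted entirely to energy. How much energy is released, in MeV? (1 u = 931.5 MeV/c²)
E = mc² = 16600 MeV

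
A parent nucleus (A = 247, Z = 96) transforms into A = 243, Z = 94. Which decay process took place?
ΔA = -4, ΔZ = -2 ⇒ alpha decay (α)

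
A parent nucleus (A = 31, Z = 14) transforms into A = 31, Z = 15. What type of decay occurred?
ΔA = 0, ΔZ = +1 ⇒ beta-minus decay (β⁻)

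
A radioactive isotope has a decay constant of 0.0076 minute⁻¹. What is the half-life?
t½ = ln(2)/λ = 91.2 minutes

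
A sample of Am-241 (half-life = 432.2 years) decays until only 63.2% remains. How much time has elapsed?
t = t½ × log₂(N₀/N) = 286.1 years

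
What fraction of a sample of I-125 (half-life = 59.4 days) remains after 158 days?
N/N₀ = (1/2)^(t/t½) = 0.1582 = 15.8%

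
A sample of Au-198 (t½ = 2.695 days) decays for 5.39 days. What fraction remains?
N/N₀ = (1/2)^(t/t½) = 0.25 = 25%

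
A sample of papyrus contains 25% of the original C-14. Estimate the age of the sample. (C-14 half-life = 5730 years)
Age = t½ × log₂(1/ratio) = 11460 years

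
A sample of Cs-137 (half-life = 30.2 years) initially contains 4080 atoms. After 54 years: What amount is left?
N = N₀(1/2)^(t/t½) = 1181 atoms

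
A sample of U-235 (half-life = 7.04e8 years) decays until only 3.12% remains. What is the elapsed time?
t = t½ × log₂(N₀/N) = 3.522e9 years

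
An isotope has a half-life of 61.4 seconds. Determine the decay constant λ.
λ = ln(2)/t½ = 0.01129 second⁻¹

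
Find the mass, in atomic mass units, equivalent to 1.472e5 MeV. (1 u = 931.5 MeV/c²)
m = E/c² = 158 u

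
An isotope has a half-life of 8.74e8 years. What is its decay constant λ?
λ = ln(2)/t½ = 7.931e-10 year⁻¹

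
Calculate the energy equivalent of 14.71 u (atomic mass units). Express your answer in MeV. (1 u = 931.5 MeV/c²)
E = mc² = 13700 MeV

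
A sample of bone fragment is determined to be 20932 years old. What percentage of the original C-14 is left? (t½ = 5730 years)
N/N₀ = (1/2)^(t/t½) = 0.07949 = 7.95%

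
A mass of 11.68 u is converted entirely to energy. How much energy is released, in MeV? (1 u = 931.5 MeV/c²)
E = mc² = 10880 MeV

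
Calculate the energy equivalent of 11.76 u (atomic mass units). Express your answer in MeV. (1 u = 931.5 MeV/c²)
E = mc² = 10950 MeV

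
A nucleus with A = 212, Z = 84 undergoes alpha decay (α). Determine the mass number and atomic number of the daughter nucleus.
Daughter: A = 208, Z = 82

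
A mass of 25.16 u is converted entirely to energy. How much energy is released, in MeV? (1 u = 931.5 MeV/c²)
E = mc² = 23440 MeV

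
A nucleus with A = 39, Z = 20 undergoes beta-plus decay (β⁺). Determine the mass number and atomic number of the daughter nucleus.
Daughter: A = 39, Z = 19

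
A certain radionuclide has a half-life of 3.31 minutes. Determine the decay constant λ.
λ = ln(2)/t½ = 0.2094 minute⁻¹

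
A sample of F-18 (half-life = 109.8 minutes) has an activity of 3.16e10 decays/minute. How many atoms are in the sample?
N = A/λ = 5.006e12 atoms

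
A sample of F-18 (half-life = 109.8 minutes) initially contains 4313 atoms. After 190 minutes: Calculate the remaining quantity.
N = N₀(1/2)^(t/t½) = 1300 atoms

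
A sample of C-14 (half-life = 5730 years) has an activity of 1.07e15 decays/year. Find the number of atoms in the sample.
N = A/λ = 8.845e18 atoms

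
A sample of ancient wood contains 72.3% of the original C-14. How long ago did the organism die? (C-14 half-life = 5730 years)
Age = t½ × log₂(1/ratio) = 2681 years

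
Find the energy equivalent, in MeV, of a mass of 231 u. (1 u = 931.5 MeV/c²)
E = mc² = 2.152e5 MeV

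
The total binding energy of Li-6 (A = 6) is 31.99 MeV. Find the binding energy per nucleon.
B.E./A = 31.99/6 = 5.332 MeV/nucleon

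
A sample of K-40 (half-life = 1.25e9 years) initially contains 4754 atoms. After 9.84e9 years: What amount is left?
N = N₀(1/2)^(t/t½) = 20.29 atoms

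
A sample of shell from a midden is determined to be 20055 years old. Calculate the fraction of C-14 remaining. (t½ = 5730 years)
N/N₀ = (1/2)^(t/t½) = 0.08839 = 8.84%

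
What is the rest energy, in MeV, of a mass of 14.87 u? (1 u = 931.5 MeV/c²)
E = mc² = 13850 MeV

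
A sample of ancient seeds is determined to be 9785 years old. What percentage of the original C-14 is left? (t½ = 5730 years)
N/N₀ = (1/2)^(t/t½) = 0.3062 = 30.6%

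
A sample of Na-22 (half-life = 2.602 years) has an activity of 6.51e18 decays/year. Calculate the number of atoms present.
N = A/λ = 2.444e19 atoms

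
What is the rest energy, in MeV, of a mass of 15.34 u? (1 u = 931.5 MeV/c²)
E = mc² = 14290 MeV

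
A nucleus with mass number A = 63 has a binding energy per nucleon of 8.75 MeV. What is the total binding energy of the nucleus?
B.E. = 8.75 × 63 = 551.2 MeV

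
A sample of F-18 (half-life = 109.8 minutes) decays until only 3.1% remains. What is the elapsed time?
t = t½ × log₂(N₀/N) = 550.3 minutes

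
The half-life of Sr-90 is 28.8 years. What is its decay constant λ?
λ = ln(2)/t½ = 0.02407 year⁻¹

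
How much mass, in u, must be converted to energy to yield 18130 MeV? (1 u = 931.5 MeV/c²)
m = E/c² = 19.46 u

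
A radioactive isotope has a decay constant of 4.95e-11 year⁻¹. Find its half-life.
t½ = ln(2)/λ = 1.4e10 years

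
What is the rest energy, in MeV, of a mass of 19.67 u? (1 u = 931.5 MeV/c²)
E = mc² = 18320 MeV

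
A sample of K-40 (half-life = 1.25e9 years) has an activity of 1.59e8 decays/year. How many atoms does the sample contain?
N = A/λ = 2.867e17 atoms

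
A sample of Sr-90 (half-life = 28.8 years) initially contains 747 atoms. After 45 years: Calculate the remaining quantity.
N = N₀(1/2)^(t/t½) = 252.9 atoms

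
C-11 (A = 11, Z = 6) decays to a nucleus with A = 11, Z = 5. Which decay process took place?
ΔA = 0, ΔZ = -1 ⇒ beta-plus decay (β⁺) or electron capture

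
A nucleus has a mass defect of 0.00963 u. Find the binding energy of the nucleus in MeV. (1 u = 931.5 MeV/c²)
B.E. = Δm × 931.5 = 8.97 MeV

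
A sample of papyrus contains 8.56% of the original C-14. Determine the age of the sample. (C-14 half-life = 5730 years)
Age = t½ × log₂(1/ratio) = 20320 years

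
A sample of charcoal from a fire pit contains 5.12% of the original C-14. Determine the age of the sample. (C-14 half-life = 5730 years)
Age = t½ × log₂(1/ratio) = 24570 years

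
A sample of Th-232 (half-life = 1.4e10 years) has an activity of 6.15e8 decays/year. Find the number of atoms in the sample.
N = A/λ = 1.242e19 atoms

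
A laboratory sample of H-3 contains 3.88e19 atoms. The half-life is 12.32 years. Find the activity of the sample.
A = λN = 2.183e18 decays/year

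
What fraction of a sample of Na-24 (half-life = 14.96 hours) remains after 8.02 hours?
N/N₀ = (1/2)^(t/t½) = 0.6896 = 69%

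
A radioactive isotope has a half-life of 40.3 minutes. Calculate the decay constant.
λ = ln(2)/t½ = 0.0172 minute⁻¹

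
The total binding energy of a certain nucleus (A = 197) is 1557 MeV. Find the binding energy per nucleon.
B.E./A = 1557/197 = 7.904 MeV/nucleon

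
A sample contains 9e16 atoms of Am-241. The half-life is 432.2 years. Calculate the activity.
A = λN = 1.443e14 decays/year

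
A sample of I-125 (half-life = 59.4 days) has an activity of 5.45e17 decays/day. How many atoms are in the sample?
N = A/λ = 4.67e19 atoms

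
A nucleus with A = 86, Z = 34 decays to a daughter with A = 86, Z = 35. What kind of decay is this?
ΔA = 0, ΔZ = +1 ⇒ beta-minus decay (β⁻)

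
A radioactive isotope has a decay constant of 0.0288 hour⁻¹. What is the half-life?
t½ = ln(2)/λ = 24.07 hours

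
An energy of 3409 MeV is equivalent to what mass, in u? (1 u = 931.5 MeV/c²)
m = E/c² = 3.66 u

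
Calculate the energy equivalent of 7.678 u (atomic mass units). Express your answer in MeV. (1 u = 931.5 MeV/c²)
E = mc² = 7152 MeV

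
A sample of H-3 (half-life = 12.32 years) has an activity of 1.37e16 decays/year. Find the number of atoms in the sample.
N = A/λ = 2.435e17 atoms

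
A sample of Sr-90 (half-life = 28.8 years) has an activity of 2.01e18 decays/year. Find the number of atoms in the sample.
N = A/λ = 8.351e19 atoms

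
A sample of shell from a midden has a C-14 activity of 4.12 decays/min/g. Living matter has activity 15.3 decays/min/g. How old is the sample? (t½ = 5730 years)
Age = t½ × log₂(A₀/A) = 10850 years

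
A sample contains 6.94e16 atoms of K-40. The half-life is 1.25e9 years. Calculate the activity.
A = λN = 3.848e7 decays/year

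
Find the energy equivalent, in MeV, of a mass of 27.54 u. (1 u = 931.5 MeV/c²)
E = mc² = 25650 MeV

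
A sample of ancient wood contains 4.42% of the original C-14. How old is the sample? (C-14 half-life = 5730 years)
Age = t½ × log₂(1/ratio) = 25780 years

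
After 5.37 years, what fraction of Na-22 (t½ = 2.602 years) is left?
N/N₀ = (1/2)^(t/t½) = 0.2392 = 23.9%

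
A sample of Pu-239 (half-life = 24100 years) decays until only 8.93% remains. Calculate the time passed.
t = t½ × log₂(N₀/N) = 83990 years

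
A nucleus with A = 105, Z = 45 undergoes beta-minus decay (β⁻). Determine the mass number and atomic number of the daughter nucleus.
Daughter: A = 105, Z = 46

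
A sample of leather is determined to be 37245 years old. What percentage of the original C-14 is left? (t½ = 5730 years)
N/N₀ = (1/2)^(t/t½) = 0.01105 = 1.1%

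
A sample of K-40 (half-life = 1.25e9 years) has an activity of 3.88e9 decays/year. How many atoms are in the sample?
N = A/λ = 6.997e18 atoms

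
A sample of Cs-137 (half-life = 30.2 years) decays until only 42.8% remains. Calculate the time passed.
t = t½ × log₂(N₀/N) = 36.97 years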